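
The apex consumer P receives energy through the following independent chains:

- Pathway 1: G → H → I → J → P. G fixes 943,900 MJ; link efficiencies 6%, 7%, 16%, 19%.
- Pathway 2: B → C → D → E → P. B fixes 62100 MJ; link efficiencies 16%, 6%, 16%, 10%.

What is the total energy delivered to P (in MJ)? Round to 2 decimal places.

Pathway 1: 943900 × 0.06 × 0.07 × 0.16 × 0.19 = 120.517152 MJ
Pathway 2: 62100 × 0.16 × 0.06 × 0.16 × 0.1 = 9.53856 MJ
Total at P: 120.517152 + 9.53856 = 130.055712 MJ

130.06 MJ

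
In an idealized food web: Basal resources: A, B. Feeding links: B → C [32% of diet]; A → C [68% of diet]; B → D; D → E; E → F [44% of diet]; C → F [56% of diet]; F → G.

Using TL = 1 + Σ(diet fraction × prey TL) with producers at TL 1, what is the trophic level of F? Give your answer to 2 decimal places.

C: 1 + (0.32×1 + 0.68×1) = 2
D: 1 + 1 = 2
E: 1 + 2 = 3
F: 1 + (0.44×3 + 0.56×2) = 3.44
G: 1 + 3.44 = 4.44

3.44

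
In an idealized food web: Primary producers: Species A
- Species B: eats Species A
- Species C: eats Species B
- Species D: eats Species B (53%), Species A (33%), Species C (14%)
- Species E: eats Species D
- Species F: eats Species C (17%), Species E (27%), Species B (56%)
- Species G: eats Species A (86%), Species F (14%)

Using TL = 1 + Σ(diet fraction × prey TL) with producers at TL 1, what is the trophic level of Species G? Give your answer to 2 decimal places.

2.37

Species B: 1 + 1 = 2
Species C: 1 + 2 = 3
Species D: 1 + (0.53×2 + 0.33×1 + 0.14×3) = 2.81
Species E: 1 + 2.81 = 3.81
Species F: 1 + (0.17×3 + 0.27×3.81 + 0.56×2) = 3.6587
Species G: 1 + (0.86×1 + 0.14×3.6587) = 2.372218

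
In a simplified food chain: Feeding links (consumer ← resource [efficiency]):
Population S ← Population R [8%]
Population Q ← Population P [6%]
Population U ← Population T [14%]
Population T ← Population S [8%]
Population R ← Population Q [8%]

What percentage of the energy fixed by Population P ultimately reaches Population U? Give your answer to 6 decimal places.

0.000430%

Product of link efficiencies: 0.06 × 0.08 × 0.08 × 0.08 × 0.14 = 0.0000043008
As a percentage: 0.0000043008 × 100 = 0.000430%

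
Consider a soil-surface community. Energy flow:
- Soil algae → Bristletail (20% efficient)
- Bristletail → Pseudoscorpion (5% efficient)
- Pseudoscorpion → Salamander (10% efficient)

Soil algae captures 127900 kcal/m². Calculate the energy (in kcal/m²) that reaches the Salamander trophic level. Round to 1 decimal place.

Bristletail: 127900 × 0.2 = 25580 kcal/m²
Pseudoscorpion: 25580 × 0.05 = 1279 kcal/m²
Salamander: 1279 × 0.1 = 127.9 kcal/m²

127.9 kcal/m²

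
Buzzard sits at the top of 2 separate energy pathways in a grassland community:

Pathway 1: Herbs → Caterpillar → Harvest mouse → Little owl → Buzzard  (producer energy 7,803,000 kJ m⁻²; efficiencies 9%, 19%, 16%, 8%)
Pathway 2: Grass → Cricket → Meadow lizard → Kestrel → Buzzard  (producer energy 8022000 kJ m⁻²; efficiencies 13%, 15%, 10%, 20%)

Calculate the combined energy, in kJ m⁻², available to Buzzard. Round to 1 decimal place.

Pathway 1: 7803000 × 0.09 × 0.19 × 0.16 × 0.08 = 1707.92064 kJ m⁻²
Pathway 2: 8022000 × 0.13 × 0.15 × 0.1 × 0.2 = 3128.58 kJ m⁻²
Total at Buzzard: 1707.92064 + 3128.58 = 4836.50064 kJ m⁻²

4836.5 kJ m⁻²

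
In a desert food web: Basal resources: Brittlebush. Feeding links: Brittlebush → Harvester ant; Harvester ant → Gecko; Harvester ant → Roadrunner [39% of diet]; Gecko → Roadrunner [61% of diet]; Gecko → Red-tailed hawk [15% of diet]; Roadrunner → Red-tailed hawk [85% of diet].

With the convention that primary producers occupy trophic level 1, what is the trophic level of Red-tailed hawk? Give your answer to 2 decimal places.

4.52

Harvester ant: 1 + 1 = 2
Gecko: 1 + 2 = 3
Roadrunner: 1 + (0.39×2 + 0.61×3) = 3.61
Red-tailed hawk: 1 + (0.15×3 + 0.85×3.61) = 4.5185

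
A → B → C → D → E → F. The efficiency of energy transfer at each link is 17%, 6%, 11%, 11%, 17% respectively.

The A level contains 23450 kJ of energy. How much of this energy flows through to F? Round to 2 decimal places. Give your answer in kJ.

0.49 kJ

B: 23450 × 0.17 = 3986.5 kJ
C: 3986.5 × 0.06 = 239.19 kJ
D: 239.19 × 0.11 = 26.3109 kJ
E: 26.3109 × 0.11 = 2.894199 kJ
F: 2.894199 × 0.17 = 0.49201383 kJ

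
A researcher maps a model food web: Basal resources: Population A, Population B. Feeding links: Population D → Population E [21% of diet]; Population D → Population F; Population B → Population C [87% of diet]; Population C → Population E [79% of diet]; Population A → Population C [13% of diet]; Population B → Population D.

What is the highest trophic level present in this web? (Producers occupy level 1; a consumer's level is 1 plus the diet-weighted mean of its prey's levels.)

3

Population C: 1 + (0.87×1 + 0.13×1) = 2
Population D: 1 + 1 = 2
Population E: 1 + (0.21×2 + 0.79×2) = 3
Population F: 1 + 2 = 3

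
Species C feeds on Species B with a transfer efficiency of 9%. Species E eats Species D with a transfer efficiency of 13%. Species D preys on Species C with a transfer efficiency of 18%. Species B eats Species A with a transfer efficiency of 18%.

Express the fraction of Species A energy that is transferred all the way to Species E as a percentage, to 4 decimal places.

Product of link efficiencies: 0.18 × 0.09 × 0.18 × 0.13 = 0.00037908
As a percentage: 0.00037908 × 100 = 0.0379%

0.0379%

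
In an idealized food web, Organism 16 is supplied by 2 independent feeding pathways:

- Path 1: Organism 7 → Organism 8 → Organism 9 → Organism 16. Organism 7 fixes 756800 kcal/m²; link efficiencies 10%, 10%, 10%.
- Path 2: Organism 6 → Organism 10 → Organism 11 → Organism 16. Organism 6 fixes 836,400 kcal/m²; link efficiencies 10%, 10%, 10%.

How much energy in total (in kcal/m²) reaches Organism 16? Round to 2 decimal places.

1593.20 kcal/m²

Path 1: 756800 × 0.1 × 0.1 × 0.1 = 756.8 kcal/m²
Path 2: 836400 × 0.1 × 0.1 × 0.1 = 836.4 kcal/m²
Total at Organism 16: 756.8 + 836.4 = 1593.2 kcal/m²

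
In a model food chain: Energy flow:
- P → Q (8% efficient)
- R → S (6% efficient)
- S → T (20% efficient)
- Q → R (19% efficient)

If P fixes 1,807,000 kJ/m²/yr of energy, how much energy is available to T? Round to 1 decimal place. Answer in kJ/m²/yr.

329.6 kJ/m²/yr

Q: 1807000 × 0.08 = 144560 kJ/m²/yr
R: 144560 × 0.19 = 27466.4 kJ/m²/yr
S: 27466.4 × 0.06 = 1647.984 kJ/m²/yr
T: 1647.984 × 0.2 = 329.5968 kJ/m²/yr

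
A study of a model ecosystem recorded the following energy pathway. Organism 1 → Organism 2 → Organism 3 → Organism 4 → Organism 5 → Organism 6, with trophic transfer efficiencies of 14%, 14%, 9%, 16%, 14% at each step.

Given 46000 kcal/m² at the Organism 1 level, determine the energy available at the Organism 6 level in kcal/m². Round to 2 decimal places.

1.82 kcal/m²

Organism 2: 46000 × 0.14 = 6440 kcal/m²
Organism 3: 6440 × 0.14 = 901.6 kcal/m²
Organism 4: 901.6 × 0.09 = 81.144 kcal/m²
Organism 5: 81.144 × 0.16 = 12.98304 kcal/m²
Organism 6: 12.98304 × 0.14 = 1.8176256 kcal/m²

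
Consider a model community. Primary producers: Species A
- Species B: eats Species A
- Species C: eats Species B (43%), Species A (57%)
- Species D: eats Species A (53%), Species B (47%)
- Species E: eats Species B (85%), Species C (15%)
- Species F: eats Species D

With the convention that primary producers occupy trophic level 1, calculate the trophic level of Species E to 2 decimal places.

3.06

Species B: 1 + 1 = 2
Species C: 1 + (0.43×2 + 0.57×1) = 2.43
Species D: 1 + (0.53×1 + 0.47×2) = 2.47
Species E: 1 + (0.85×2 + 0.15×2.43) = 3.0645
Species F: 1 + 2.47 = 3.47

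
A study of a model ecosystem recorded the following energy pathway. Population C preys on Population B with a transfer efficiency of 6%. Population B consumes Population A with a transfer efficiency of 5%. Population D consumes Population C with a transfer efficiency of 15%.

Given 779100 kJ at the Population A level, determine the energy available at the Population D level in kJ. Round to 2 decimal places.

350.60 kJ

Population B: 779100 × 0.05 = 38955 kJ
Population C: 38955 × 0.06 = 2337.3 kJ
Population D: 2337.3 × 0.15 = 350.595 kJ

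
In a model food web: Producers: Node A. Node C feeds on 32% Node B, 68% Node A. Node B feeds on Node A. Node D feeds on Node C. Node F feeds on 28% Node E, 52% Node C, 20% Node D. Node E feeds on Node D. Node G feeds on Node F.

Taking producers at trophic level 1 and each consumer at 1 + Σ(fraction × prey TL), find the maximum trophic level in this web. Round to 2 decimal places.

5.08

Node B: 1 + 1 = 2
Node C: 1 + (0.32×2 + 0.68×1) = 2.32
Node D: 1 + 2.32 = 3.32
Node E: 1 + 3.32 = 4.32
Node F: 1 + (0.28×4.32 + 0.52×2.32 + 0.2×3.32) = 4.08
Node G: 1 + 4.08 = 5.08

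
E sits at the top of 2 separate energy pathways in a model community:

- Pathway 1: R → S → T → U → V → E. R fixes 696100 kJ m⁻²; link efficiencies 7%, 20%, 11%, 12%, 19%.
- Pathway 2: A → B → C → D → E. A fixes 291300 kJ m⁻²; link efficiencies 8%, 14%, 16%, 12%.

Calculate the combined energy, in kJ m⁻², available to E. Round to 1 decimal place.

Pathway 1: 696100 × 0.07 × 0.2 × 0.11 × 0.12 × 0.19 = 24.4414632 kJ m⁻²
Pathway 2: 291300 × 0.08 × 0.14 × 0.16 × 0.12 = 62.641152 kJ m⁻²
Total at E: 24.4414632 + 62.641152 = 87.0826152 kJ m⁻²

87.1 kJ m⁻²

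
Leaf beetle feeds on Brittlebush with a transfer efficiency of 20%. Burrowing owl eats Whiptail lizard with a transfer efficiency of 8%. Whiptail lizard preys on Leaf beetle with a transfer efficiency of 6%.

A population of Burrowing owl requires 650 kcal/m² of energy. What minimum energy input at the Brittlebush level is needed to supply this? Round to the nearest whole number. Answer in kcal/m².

Cumulative transfer efficiency: 0.2 × 0.06 × 0.08 = 0.00096
Brittlebush energy = 650 / 0.00096 = 677083 kcal/m²

677083 kcal/m²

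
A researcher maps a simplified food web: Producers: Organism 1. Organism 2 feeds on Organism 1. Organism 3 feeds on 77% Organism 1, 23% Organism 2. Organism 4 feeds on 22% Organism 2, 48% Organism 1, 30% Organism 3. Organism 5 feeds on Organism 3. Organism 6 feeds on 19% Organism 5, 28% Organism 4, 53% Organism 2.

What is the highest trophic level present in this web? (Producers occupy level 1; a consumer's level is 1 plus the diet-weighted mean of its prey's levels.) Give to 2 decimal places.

3.40

Organism 2: 1 + 1 = 2
Organism 3: 1 + (0.77×1 + 0.23×2) = 2.23
Organism 4: 1 + (0.22×2 + 0.48×1 + 0.3×2.23) = 2.589
Organism 5: 1 + 2.23 = 3.23
Organism 6: 1 + (0.19×3.23 + 0.28×2.589 + 0.53×2) = 3.39862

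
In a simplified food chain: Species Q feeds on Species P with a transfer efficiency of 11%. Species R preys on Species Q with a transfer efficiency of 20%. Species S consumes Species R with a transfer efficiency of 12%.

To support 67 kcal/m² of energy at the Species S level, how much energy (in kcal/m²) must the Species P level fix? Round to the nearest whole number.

25379 kcal/m²

Cumulative transfer efficiency: 0.11 × 0.2 × 0.12 = 0.00264
Species P energy = 67 / 0.00264 = 25379 kcal/m²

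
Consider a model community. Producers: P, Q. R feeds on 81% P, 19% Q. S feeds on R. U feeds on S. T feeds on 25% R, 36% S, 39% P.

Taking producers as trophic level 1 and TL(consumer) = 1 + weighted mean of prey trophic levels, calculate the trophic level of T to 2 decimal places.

2.97

R: 1 + (0.81×1 + 0.19×1) = 2
S: 1 + 2 = 3
T: 1 + (0.25×2 + 0.36×3 + 0.39×1) = 2.97
U: 1 + 3 = 4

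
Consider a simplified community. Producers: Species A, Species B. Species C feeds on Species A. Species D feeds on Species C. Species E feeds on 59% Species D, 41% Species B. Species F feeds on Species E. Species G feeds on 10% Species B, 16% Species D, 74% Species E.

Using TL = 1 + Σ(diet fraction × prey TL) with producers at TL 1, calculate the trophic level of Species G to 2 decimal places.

3.93

Species C: 1 + 1 = 2
Species D: 1 + 2 = 3
Species E: 1 + (0.59×3 + 0.41×1) = 3.18
Species F: 1 + 3.18 = 4.18
Species G: 1 + (0.1×1 + 0.16×3 + 0.74×3.18) = 3.9332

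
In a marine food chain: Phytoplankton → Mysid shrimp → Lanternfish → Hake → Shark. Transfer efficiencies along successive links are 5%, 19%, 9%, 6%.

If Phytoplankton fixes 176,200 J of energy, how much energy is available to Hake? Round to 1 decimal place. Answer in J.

Mysid shrimp: 176200 × 0.05 = 8810 J
Lanternfish: 8810 × 0.19 = 1673.9 J
Hake: 1673.9 × 0.09 = 150.651 J

150.7 J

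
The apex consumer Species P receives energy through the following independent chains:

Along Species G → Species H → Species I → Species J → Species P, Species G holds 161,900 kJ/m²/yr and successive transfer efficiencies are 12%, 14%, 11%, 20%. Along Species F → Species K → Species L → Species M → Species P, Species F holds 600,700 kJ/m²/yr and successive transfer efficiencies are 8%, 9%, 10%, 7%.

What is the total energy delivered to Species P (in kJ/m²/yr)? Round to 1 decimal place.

Via Species G: 161900 × 0.12 × 0.14 × 0.11 × 0.2 = 59.83824 kJ/m²/yr
Via Species F: 600700 × 0.08 × 0.09 × 0.1 × 0.07 = 30.27528 kJ/m²/yr
Total at Species P: 59.83824 + 30.27528 = 90.11352 kJ/m²/yr

90.1 kJ/m²/yr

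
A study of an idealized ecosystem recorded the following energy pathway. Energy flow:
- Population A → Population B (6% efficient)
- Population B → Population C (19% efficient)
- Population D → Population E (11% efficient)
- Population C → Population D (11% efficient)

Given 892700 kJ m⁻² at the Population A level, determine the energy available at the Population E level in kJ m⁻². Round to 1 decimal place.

123.1 kJ m⁻²

Population B: 892700 × 0.06 = 53562 kJ m⁻²
Population C: 53562 × 0.19 = 10176.78 kJ m⁻²
Population D: 10176.78 × 0.11 = 1119.4458 kJ m⁻²
Population E: 1119.4458 × 0.11 = 123.139038 kJ m⁻²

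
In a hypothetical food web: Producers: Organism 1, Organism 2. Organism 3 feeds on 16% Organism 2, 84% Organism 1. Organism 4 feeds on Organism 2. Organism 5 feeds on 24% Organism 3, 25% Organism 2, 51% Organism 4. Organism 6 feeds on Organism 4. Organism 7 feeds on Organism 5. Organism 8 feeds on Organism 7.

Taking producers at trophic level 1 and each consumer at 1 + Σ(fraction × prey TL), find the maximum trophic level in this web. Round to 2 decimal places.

Organism 3: 1 + (0.16×1 + 0.84×1) = 2
Organism 4: 1 + 1 = 2
Organism 5: 1 + (0.24×2 + 0.25×1 + 0.51×2) = 2.75
Organism 6: 1 + 2 = 3
Organism 7: 1 + 2.75 = 3.75
Organism 8: 1 + 3.75 = 4.75

4.75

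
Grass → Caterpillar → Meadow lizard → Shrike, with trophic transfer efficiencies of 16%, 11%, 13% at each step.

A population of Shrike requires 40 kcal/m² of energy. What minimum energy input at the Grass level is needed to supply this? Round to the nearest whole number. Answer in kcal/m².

Cumulative transfer efficiency: 0.16 × 0.11 × 0.13 = 0.002288
Grass energy = 40 / 0.002288 = 17483 kcal/m²

17483 kcal/m²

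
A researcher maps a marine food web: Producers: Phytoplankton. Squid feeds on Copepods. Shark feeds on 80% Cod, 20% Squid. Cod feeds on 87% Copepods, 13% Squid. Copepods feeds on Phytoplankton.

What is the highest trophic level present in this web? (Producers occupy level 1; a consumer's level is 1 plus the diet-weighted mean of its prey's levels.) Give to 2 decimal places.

4.10

Copepods: 1 + 1 = 2
Squid: 1 + 2 = 3
Cod: 1 + (0.87×2 + 0.13×3) = 3.13
Shark: 1 + (0.8×3.13 + 0.2×3) = 4.104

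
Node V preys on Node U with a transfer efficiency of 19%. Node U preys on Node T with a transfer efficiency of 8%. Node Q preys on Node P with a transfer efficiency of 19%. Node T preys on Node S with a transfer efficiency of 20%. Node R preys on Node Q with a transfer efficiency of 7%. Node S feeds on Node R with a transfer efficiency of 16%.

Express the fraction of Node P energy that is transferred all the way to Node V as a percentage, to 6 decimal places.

Product of link efficiencies: 0.19 × 0.07 × 0.16 × 0.2 × 0.08 × 0.19 = 0.00000646912
As a percentage: 0.00000646912 × 100 = 0.000647%

0.000647%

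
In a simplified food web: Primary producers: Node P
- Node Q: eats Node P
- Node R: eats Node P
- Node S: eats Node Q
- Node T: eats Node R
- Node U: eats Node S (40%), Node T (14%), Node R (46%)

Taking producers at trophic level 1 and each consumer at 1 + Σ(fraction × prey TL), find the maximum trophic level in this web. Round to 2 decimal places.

Node Q: 1 + 1 = 2
Node R: 1 + 1 = 2
Node S: 1 + 2 = 3
Node T: 1 + 2 = 3
Node U: 1 + (0.4×3 + 0.14×3 + 0.46×2) = 3.54

3.54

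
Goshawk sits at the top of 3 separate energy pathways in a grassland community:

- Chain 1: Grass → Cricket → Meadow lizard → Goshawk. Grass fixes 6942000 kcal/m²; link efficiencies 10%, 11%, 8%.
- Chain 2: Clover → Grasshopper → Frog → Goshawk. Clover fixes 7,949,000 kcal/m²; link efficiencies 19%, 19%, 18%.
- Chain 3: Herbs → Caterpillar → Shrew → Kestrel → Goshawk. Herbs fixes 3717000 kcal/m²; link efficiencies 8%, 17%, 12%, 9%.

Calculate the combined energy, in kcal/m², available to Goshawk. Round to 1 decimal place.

58307.5 kcal/m²

Chain 1: 6942000 × 0.1 × 0.11 × 0.08 = 6108.96 kcal/m²
Chain 2: 7949000 × 0.19 × 0.19 × 0.18 = 51652.602 kcal/m²
Chain 3: 3717000 × 0.08 × 0.17 × 0.12 × 0.09 = 545.95296 kcal/m²
Total at Goshawk: 6108.96 + 51652.602 + 545.95296 = 58307.51496 kcal/m²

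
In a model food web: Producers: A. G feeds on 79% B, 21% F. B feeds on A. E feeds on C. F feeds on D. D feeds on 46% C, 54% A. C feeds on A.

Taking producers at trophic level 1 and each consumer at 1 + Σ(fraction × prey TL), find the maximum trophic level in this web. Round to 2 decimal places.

3.46

B: 1 + 1 = 2
C: 1 + 1 = 2
D: 1 + (0.46×2 + 0.54×1) = 2.46
E: 1 + 2 = 3
F: 1 + 2.46 = 3.46
G: 1 + (0.79×2 + 0.21×3.46) = 3.3066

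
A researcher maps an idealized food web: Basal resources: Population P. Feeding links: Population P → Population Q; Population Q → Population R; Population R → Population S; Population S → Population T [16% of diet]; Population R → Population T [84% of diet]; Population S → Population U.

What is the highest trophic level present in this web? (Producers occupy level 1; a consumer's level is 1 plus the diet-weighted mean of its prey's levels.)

5

Population Q: 1 + 1 = 2
Population R: 1 + 2 = 3
Population S: 1 + 3 = 4
Population T: 1 + (0.16×4 + 0.84×3) = 4.16
Population U: 1 + 4 = 5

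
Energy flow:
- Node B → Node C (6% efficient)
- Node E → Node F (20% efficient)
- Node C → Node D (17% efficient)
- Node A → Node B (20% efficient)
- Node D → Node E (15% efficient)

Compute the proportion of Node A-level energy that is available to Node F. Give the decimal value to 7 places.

Product of link efficiencies: 0.2 × 0.06 × 0.17 × 0.15 × 0.2 = 0.0000612

0.0000612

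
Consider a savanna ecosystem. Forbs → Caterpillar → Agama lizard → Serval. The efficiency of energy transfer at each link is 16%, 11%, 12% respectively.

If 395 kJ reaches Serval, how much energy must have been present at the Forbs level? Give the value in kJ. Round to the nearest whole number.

Cumulative transfer efficiency: 0.16 × 0.11 × 0.12 = 0.002112
Forbs energy = 395 / 0.002112 = 187027 kJ

187027 kJ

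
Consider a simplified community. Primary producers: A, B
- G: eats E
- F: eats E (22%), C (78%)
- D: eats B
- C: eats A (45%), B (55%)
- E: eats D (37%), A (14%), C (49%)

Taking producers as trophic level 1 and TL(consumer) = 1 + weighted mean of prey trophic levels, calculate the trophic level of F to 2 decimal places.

3.19

C: 1 + (0.45×1 + 0.55×1) = 2
D: 1 + 1 = 2
E: 1 + (0.37×2 + 0.14×1 + 0.49×2) = 2.86
F: 1 + (0.22×2.86 + 0.78×2) = 3.1892
G: 1 + 2.86 = 3.86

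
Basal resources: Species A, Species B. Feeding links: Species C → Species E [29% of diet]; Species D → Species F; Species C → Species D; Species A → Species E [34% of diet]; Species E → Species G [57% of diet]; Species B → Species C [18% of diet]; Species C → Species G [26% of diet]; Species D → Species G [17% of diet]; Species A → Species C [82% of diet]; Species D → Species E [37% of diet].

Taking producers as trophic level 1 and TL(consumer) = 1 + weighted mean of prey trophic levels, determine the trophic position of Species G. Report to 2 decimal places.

Species C: 1 + (0.18×1 + 0.82×1) = 2
Species D: 1 + 2 = 3
Species E: 1 + (0.37×3 + 0.34×1 + 0.29×2) = 3.03
Species F: 1 + 3 = 4
Species G: 1 + (0.17×3 + 0.57×3.03 + 0.26×2) = 3.7571

3.76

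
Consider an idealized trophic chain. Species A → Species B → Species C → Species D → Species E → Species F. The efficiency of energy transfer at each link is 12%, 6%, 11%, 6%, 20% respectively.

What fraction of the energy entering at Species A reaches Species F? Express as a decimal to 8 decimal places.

Product of link efficiencies: 0.12 × 0.06 × 0.11 × 0.06 × 0.2 = 0.000009504

0.00000950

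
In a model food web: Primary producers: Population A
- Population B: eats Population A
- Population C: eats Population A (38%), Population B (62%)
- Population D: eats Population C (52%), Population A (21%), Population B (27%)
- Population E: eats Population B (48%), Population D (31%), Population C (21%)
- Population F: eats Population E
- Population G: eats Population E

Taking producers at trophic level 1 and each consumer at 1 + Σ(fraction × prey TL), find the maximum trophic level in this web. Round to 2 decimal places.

4.48

Population B: 1 + 1 = 2
Population C: 1 + (0.38×1 + 0.62×2) = 2.62
Population D: 1 + (0.52×2.62 + 0.21×1 + 0.27×2) = 3.1124
Population E: 1 + (0.48×2 + 0.31×3.1124 + 0.21×2.62) = 3.475044
Population F: 1 + 3.475044 = 4.475044
Population G: 1 + 3.475044 = 4.475044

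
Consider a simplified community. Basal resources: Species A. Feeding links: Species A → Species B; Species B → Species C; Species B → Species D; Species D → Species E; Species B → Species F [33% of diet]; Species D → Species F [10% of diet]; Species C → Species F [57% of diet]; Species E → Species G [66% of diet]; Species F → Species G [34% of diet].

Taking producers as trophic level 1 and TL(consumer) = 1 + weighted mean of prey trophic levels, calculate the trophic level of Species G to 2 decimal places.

4.89

Species B: 1 + 1 = 2
Species C: 1 + 2 = 3
Species D: 1 + 2 = 3
Species E: 1 + 3 = 4
Species F: 1 + (0.33×2 + 0.1×3 + 0.57×3) = 3.67
Species G: 1 + (0.66×4 + 0.34×3.67) = 4.8878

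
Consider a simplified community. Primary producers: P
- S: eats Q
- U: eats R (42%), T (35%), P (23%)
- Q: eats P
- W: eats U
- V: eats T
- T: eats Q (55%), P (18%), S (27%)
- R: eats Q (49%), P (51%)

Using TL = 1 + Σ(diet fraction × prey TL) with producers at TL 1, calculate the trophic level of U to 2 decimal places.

3.36

Q: 1 + 1 = 2
R: 1 + (0.49×2 + 0.51×1) = 2.49
S: 1 + 2 = 3
T: 1 + (0.55×2 + 0.18×1 + 0.27×3) = 3.09
U: 1 + (0.42×2.49 + 0.35×3.09 + 0.23×1) = 3.3573
V: 1 + 3.09 = 4.09
W: 1 + 3.3573 = 4.3573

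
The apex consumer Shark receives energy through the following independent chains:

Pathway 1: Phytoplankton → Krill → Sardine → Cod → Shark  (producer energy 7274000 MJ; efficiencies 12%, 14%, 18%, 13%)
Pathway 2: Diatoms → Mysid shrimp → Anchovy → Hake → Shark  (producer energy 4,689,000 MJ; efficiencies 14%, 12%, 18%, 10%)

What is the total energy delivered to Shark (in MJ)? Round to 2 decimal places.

4277.51 MJ

Pathway 1: 7274000 × 0.12 × 0.14 × 0.18 × 0.13 = 2859.55488 MJ
Pathway 2: 4689000 × 0.14 × 0.12 × 0.18 × 0.1 = 1417.9536 MJ
Total at Shark: 2859.55488 + 1417.9536 = 4277.50848 MJ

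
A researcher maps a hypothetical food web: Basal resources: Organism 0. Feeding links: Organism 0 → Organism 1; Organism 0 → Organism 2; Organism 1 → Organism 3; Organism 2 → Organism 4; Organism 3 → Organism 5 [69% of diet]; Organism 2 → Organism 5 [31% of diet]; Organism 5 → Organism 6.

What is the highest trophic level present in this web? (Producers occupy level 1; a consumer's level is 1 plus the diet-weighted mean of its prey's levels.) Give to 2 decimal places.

Organism 1: 1 + 1 = 2
Organism 2: 1 + 1 = 2
Organism 3: 1 + 2 = 3
Organism 4: 1 + 2 = 3
Organism 5: 1 + (0.69×3 + 0.31×2) = 3.69
Organism 6: 1 + 3.69 = 4.69

4.69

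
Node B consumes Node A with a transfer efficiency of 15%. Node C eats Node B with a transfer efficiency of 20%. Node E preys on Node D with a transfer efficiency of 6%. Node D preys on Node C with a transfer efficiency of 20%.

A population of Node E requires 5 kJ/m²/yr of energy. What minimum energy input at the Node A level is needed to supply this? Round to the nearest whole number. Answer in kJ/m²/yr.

13889 kJ/m²/yr

Cumulative transfer efficiency: 0.15 × 0.2 × 0.2 × 0.06 = 0.00036
Node A energy = 5 / 0.00036 = 13889 kJ/m²/yr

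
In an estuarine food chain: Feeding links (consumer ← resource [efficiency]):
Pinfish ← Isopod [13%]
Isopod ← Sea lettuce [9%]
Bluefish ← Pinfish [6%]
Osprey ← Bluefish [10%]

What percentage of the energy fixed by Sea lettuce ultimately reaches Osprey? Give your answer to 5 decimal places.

0.00702%

Product of link efficiencies: 0.09 × 0.13 × 0.06 × 0.1 = 0.0000702
As a percentage: 0.0000702 × 100 = 0.00702%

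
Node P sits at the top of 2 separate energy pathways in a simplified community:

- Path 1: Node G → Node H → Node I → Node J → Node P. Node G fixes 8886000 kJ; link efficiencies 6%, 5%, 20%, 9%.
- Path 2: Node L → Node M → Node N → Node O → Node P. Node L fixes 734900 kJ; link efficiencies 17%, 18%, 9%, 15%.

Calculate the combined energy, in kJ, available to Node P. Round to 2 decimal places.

Path 1: 8886000 × 0.06 × 0.05 × 0.2 × 0.09 = 479.844 kJ
Path 2: 734900 × 0.17 × 0.18 × 0.09 × 0.15 = 303.58719 kJ
Total at Node P: 479.844 + 303.58719 = 783.43119 kJ

783.43 kJ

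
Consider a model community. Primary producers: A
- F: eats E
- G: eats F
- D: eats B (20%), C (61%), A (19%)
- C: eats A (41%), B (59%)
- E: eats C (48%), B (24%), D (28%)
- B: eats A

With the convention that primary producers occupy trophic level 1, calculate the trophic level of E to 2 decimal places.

3.61

B: 1 + 1 = 2
C: 1 + (0.41×1 + 0.59×2) = 2.59
D: 1 + (0.2×2 + 0.61×2.59 + 0.19×1) = 3.1699
E: 1 + (0.48×2.59 + 0.24×2 + 0.28×3.1699) = 3.610772
F: 1 + 3.610772 = 4.610772
G: 1 + 4.610772 = 5.610772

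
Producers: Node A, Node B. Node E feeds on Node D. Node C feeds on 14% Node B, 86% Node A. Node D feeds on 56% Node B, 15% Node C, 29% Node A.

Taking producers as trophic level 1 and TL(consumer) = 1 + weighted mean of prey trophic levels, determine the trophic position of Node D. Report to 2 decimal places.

Node C: 1 + (0.14×1 + 0.86×1) = 2
Node D: 1 + (0.56×1 + 0.15×2 + 0.29×1) = 2.15
Node E: 1 + 2.15 = 3.15

2.15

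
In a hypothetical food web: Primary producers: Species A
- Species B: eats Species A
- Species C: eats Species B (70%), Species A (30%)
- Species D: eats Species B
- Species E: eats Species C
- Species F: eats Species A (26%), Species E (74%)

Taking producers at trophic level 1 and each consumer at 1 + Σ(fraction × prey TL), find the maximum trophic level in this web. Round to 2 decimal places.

4.00

Species B: 1 + 1 = 2
Species C: 1 + (0.7×2 + 0.3×1) = 2.7
Species D: 1 + 2 = 3
Species E: 1 + 2.7 = 3.7
Species F: 1 + (0.26×1 + 0.74×3.7) = 3.998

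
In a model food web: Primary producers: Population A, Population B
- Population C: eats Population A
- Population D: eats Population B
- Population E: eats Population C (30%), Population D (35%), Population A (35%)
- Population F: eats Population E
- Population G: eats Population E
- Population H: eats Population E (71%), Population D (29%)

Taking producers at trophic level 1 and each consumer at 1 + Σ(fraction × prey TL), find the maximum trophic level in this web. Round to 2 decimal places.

3.65

Population C: 1 + 1 = 2
Population D: 1 + 1 = 2
Population E: 1 + (0.3×2 + 0.35×2 + 0.35×1) = 2.65
Population F: 1 + 2.65 = 3.65
Population G: 1 + 2.65 = 3.65
Population H: 1 + (0.71×2.65 + 0.29×2) = 3.4615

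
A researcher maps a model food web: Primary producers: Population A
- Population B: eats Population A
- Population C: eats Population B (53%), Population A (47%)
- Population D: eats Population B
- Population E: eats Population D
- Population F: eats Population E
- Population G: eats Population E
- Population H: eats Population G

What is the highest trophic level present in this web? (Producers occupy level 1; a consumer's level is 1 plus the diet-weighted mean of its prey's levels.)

6

Population B: 1 + 1 = 2
Population C: 1 + (0.53×2 + 0.47×1) = 2.53
Population D: 1 + 2 = 3
Population E: 1 + 3 = 4
Population F: 1 + 4 = 5
Population G: 1 + 4 = 5
Population H: 1 + 5 = 6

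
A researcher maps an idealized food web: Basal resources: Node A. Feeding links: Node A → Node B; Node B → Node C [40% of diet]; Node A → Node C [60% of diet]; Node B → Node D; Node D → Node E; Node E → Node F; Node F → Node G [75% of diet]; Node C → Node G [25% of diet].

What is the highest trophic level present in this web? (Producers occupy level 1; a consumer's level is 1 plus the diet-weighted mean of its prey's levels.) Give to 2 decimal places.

Node B: 1 + 1 = 2
Node C: 1 + (0.4×2 + 0.6×1) = 2.4
Node D: 1 + 2 = 3
Node E: 1 + 3 = 4
Node F: 1 + 4 = 5
Node G: 1 + (0.75×5 + 0.25×2.4) = 5.35

5.35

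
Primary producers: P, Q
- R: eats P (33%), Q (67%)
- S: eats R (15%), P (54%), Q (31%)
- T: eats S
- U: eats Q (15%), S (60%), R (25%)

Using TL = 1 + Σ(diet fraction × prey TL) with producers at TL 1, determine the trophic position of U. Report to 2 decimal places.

2.94

R: 1 + (0.33×1 + 0.67×1) = 2
S: 1 + (0.15×2 + 0.54×1 + 0.31×1) = 2.15
T: 1 + 2.15 = 3.15
U: 1 + (0.15×1 + 0.6×2.15 + 0.25×2) = 2.94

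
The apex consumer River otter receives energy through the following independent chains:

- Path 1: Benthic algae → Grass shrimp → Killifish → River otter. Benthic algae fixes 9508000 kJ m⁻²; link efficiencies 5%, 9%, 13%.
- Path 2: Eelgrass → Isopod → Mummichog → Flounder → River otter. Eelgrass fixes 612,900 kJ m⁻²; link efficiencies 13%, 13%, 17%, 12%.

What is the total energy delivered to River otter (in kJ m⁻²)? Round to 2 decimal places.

5773.48 kJ m⁻²

Path 1: 9508000 × 0.05 × 0.09 × 0.13 = 5562.18 kJ m⁻²
Path 2: 612900 × 0.13 × 0.13 × 0.17 × 0.12 = 211.303404 kJ m⁻²
Total at River otter: 5562.18 + 211.303404 = 5773.483404 kJ m⁻²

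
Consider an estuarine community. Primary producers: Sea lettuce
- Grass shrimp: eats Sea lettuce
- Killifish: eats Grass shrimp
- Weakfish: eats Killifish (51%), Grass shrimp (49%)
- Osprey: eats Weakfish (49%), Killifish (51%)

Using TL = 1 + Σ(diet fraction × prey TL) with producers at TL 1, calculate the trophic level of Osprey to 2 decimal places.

4.25

Grass shrimp: 1 + 1 = 2
Killifish: 1 + 2 = 3
Weakfish: 1 + (0.51×3 + 0.49×2) = 3.51
Osprey: 1 + (0.49×3.51 + 0.51×3) = 4.2499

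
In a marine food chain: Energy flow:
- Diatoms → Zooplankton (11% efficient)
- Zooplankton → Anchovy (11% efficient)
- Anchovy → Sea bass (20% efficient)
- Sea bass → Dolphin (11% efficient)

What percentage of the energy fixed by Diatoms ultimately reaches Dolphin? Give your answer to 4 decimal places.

Product of link efficiencies: 0.11 × 0.11 × 0.2 × 0.11 = 0.0002662
As a percentage: 0.0002662 × 100 = 0.0266%

0.0266%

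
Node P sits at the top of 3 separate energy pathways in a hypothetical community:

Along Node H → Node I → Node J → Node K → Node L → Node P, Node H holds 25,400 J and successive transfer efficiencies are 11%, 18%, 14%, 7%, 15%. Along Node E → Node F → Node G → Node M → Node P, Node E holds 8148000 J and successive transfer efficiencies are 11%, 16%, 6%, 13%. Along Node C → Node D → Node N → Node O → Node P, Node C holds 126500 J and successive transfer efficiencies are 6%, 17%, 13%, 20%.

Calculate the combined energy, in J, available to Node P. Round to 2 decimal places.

Via Node H: 25400 × 0.11 × 0.18 × 0.14 × 0.07 × 0.15 = 0.7392924 J
Via Node E: 8148000 × 0.11 × 0.16 × 0.06 × 0.13 = 1118.55744 J
Via Node C: 126500 × 0.06 × 0.17 × 0.13 × 0.2 = 33.5478 J
Total at Node P: 0.7392924 + 1118.55744 + 33.5478 = 1152.8445324 J

1152.84 J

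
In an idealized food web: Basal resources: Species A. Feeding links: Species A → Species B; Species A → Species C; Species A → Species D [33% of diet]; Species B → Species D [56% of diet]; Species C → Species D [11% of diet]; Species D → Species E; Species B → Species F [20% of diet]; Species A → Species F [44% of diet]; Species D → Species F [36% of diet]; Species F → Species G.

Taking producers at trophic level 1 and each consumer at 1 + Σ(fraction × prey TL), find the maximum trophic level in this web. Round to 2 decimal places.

Species B: 1 + 1 = 2
Species C: 1 + 1 = 2
Species D: 1 + (0.33×1 + 0.56×2 + 0.11×2) = 2.67
Species E: 1 + 2.67 = 3.67
Species F: 1 + (0.2×2 + 0.44×1 + 0.36×2.67) = 2.8012
Species G: 1 + 2.8012 = 3.8012

3.80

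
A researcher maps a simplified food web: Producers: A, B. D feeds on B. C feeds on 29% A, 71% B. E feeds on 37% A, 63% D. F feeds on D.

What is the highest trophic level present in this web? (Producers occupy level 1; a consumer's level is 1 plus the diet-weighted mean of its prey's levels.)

3

C: 1 + (0.29×1 + 0.71×1) = 2
D: 1 + 1 = 2
E: 1 + (0.37×1 + 0.63×2) = 2.63
F: 1 + 2 = 3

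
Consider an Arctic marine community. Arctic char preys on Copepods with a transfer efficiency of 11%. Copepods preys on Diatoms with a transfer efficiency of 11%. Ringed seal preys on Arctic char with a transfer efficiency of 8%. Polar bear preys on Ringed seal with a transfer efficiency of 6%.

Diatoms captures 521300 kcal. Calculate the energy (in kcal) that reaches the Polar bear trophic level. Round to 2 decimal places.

30.28 kcal

Copepods: 521300 × 0.11 = 57343 kcal
Arctic char: 57343 × 0.11 = 6307.73 kcal
Ringed seal: 6307.73 × 0.08 = 504.6184 kcal
Polar bear: 504.6184 × 0.06 = 30.277104 kcal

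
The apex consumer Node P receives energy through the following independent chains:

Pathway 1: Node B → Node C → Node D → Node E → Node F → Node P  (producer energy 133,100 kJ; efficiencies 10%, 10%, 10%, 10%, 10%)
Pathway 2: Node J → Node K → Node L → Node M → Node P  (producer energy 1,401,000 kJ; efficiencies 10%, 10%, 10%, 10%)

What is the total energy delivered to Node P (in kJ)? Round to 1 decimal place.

Pathway 1: 133100 × 0.1 × 0.1 × 0.1 × 0.1 × 0.1 = 1.331 kJ
Pathway 2: 1401000 × 0.1 × 0.1 × 0.1 × 0.1 = 140.1 kJ
Total at Node P: 1.331 + 140.1 = 141.431 kJ

141.4 kJ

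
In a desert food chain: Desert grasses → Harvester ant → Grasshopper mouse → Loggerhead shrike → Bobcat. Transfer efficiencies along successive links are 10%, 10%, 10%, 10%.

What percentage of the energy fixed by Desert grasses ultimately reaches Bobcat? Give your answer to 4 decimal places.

Product of link efficiencies: 0.1 × 0.1 × 0.1 × 0.1 = 0.0001
As a percentage: 0.0001 × 100 = 0.0100%

0.0100%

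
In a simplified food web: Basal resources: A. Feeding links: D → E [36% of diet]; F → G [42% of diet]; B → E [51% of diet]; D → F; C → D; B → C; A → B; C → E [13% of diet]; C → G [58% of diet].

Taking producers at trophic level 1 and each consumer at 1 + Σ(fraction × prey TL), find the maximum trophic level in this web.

5

B: 1 + 1 = 2
C: 1 + 2 = 3
D: 1 + 3 = 4
E: 1 + (0.51×2 + 0.36×4 + 0.13×3) = 3.85
F: 1 + 4 = 5
G: 1 + (0.58×3 + 0.42×5) = 4.84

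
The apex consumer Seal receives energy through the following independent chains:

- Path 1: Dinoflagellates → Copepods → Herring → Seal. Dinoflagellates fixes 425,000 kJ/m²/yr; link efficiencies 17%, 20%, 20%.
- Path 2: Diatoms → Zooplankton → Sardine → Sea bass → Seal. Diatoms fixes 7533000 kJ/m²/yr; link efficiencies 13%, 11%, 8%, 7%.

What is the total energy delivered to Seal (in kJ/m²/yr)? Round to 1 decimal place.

Path 1: 425000 × 0.17 × 0.2 × 0.2 = 2890 kJ/m²/yr
Path 2: 7533000 × 0.13 × 0.11 × 0.08 × 0.07 = 603.24264 kJ/m²/yr
Total at Seal: 2890 + 603.24264 = 3493.24264 kJ/m²/yr

3493.2 kJ/m²/yr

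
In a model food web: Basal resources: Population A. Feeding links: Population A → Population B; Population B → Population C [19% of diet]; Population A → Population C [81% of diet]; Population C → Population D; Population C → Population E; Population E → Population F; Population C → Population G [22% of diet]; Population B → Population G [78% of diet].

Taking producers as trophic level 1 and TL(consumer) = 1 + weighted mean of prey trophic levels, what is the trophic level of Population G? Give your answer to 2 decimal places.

3.04

Population B: 1 + 1 = 2
Population C: 1 + (0.19×2 + 0.81×1) = 2.19
Population D: 1 + 2.19 = 3.19
Population E: 1 + 2.19 = 3.19
Population F: 1 + 3.19 = 4.19
Population G: 1 + (0.22×2.19 + 0.78×2) = 3.0418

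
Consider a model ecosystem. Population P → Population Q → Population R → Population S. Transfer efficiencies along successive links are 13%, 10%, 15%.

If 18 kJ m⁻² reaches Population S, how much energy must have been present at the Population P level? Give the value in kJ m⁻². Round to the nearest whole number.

Cumulative transfer efficiency: 0.13 × 0.1 × 0.15 = 0.00195
Population P energy = 18 / 0.00195 = 9231 kJ m⁻²

9231 kJ m⁻²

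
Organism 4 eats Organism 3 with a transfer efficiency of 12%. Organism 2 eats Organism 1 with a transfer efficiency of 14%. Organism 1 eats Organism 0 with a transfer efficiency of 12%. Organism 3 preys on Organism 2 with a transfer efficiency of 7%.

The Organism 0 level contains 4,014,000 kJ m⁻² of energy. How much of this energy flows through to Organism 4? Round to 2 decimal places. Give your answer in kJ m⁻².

Organism 1: 4014000 × 0.12 = 481680 kJ m⁻²
Organism 2: 481680 × 0.14 = 67435.2 kJ m⁻²
Organism 3: 67435.2 × 0.07 = 4720.464 kJ m⁻²
Organism 4: 4720.464 × 0.12 = 566.45568 kJ m⁻²

566.46 kJ m⁻²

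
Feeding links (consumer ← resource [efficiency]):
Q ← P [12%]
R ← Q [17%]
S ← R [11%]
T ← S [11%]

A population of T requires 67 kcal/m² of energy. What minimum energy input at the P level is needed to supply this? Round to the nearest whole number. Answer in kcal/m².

271431 kcal/m²

Cumulative transfer efficiency: 0.12 × 0.17 × 0.11 × 0.11 = 0.00024684
P energy = 67 / 0.00024684 = 271431 kcal/m²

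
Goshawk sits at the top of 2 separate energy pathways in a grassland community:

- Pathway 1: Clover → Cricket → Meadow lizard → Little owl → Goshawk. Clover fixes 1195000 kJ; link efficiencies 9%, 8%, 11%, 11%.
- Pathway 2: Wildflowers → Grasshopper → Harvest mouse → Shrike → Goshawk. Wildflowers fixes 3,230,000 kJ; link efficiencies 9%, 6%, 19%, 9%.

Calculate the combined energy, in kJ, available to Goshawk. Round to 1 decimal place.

Pathway 1: 1195000 × 0.09 × 0.08 × 0.11 × 0.11 = 104.1084 kJ
Pathway 2: 3230000 × 0.09 × 0.06 × 0.19 × 0.09 = 298.2582 kJ
Total at Goshawk: 104.1084 + 298.2582 = 402.3666 kJ

402.4 kJ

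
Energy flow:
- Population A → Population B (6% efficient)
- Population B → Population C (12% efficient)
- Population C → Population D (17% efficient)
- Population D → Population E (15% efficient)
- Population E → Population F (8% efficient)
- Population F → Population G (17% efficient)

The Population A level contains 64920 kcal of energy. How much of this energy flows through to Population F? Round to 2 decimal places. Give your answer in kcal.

0.95 kcal

Population B: 64920 × 0.06 = 3895.2 kcal
Population C: 3895.2 × 0.12 = 467.424 kcal
Population D: 467.424 × 0.17 = 79.46208 kcal
Population E: 79.46208 × 0.15 = 11.919312 kcal
Population F: 11.919312 × 0.08 = 0.95354496 kcal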